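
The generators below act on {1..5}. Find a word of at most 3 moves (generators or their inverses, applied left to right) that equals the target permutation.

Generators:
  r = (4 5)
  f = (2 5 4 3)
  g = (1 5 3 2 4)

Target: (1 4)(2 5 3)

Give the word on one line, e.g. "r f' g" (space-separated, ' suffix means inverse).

g r'

  after g: (1 5 3 2 4)
  after r': (1 4)(2 5 3)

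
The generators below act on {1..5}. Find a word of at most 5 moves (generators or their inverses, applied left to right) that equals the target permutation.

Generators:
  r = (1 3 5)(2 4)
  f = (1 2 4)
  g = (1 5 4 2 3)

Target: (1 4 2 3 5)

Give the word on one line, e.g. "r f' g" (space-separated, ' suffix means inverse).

  after g': (1 3 2 4 5)
  after r: (1 5 3 4)
  after g: (1 4 5)(2 3)
  after g: (1 2)
  after r: (1 4 2 3 5)

g' r g g r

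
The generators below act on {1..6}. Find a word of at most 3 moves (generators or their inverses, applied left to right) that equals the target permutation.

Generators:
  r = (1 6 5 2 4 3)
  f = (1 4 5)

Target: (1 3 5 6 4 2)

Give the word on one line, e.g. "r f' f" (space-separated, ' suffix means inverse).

  after r': (1 3 4 2 5 6)
  after f': (1 3)(2 4)(5 6)
  after f': (1 3 5 6 4 2)

r' f' f'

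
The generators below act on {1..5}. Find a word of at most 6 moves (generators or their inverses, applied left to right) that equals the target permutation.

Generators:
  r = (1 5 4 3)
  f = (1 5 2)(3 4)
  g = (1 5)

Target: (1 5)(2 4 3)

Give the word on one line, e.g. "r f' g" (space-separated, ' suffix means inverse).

  after g: (1 5)
  after f: (1 2)(3 4)
  after r': (1 2 3 5)
  after g: (1 2 3)
  after f': (1 5)(2 4 3)

g f r' g f'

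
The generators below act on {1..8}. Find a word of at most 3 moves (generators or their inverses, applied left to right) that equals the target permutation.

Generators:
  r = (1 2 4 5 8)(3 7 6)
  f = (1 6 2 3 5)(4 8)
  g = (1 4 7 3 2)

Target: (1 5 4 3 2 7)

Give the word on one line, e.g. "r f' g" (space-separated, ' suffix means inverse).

r g f'

  after r: (1 2 4 5 8)(3 7 6)
  after g: (2 7 6)(4 5 8)
  after f': (1 5 4 3 2 7)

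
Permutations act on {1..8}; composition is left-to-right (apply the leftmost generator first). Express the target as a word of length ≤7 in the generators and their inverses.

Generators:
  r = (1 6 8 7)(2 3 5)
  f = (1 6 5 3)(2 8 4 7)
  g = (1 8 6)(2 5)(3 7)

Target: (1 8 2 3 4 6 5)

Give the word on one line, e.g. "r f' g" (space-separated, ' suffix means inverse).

r' f r' g' f

  after r': (1 7 8 6)(2 5 3)
  after f: (1 2 3 8 5)(4 7)
  after r': (1 5 7 4 8 3 6)
  after g': (1 2 5 3 8 7 4)
  after f: (1 8 2 3 4 6 5)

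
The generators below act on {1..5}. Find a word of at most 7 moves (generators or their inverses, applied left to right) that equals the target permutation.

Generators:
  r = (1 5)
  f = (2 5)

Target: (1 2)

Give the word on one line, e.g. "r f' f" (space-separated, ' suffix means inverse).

f r r r f

  after f: (2 5)
  after r: (1 5 2)
  after r: (2 5)
  after r: (1 5 2)
  after f: (1 2)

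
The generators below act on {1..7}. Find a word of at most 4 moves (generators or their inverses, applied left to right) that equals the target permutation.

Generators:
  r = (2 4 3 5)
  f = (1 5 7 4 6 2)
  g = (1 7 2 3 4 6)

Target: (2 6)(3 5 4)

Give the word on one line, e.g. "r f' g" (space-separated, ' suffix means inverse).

g' f f

  after g': (1 6 4 3 2 7)
  after f: (1 2 4 3)(5 7)
  after f: (2 6)(3 5 4)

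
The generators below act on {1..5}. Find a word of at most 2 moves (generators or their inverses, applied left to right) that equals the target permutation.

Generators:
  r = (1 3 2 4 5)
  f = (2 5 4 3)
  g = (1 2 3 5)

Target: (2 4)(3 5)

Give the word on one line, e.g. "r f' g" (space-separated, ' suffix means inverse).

f f

  after f: (2 5 4 3)
  after f: (2 4)(3 5)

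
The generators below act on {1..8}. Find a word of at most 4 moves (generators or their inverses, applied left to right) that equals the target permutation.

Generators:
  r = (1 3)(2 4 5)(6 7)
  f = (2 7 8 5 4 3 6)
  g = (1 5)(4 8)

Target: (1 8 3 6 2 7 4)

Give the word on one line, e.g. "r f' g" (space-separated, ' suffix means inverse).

g' f g

  after g': (1 5)(4 8)
  after f: (1 4 5)(2 7 8 3 6)
  after g: (1 8 3 6 2 7 4)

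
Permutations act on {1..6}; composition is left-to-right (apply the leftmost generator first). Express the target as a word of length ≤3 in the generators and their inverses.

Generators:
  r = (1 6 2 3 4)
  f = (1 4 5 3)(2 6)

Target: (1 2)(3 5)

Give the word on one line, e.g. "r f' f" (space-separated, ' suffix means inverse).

f' r'

  after f': (1 3 5 4)(2 6)
  after r': (1 2)(3 5)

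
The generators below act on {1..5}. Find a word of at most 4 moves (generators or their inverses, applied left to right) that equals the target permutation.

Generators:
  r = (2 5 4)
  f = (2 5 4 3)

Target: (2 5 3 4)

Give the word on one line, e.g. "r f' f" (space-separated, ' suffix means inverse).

  after r': (2 4 5)
  after f': (2 5 3 4)

r' f'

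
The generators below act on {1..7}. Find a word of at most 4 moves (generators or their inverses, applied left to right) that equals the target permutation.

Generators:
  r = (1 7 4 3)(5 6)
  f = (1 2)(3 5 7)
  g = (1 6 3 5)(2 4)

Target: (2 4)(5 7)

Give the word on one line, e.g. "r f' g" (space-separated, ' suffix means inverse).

f r' r' f'

  after f: (1 2)(3 5 7)
  after r': (1 2 3 6 5)(4 7)
  after r': (1 2 4)(3 5)
  after f': (2 4)(5 7)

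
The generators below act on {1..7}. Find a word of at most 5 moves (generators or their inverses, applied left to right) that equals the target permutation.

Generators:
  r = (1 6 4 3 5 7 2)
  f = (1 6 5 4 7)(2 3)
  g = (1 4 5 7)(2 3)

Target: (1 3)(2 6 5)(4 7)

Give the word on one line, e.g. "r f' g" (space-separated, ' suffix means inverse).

g g r' f f

  after g: (1 4 5 7)(2 3)
  after g: (1 5)(4 7)
  after r': (1 3 4 5 2 7 6)
  after f: (1 2)(3 7 5)
  after f: (1 3)(2 6 5)(4 7)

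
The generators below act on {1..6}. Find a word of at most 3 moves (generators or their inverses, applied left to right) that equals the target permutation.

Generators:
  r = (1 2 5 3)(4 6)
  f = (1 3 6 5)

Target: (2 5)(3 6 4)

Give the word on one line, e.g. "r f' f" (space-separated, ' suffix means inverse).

  after r': (1 3 5 2)(4 6)
  after f': (2 5)(3 6 4)

r' f'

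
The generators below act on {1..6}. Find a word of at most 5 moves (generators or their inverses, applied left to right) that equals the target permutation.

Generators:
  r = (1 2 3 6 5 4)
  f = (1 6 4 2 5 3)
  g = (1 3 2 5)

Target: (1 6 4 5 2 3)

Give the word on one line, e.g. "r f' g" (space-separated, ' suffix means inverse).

f g' f r' r'

  after f: (1 6 4 2 5 3)
  after g': (1 6 4 3 5)
  after f: (1 4)(2 5 6)
  after r': (1 5 3 2 6)
  after r': (1 6 4 5 2 3)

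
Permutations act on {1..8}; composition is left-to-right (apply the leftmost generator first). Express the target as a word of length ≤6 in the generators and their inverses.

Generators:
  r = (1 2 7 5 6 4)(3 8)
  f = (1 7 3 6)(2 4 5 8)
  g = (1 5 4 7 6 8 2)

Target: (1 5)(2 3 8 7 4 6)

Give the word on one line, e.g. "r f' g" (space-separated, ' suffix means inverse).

r' r' f r' f

  after r': (1 4 6 5 7 2)(3 8)
  after r': (1 6 7)(2 4 5)
  after f: (2 5 4 8)(3 6)
  after r': (1 4 3 5 6 8)(2 7)
  after f: (1 5)(2 3 8 7 4 6)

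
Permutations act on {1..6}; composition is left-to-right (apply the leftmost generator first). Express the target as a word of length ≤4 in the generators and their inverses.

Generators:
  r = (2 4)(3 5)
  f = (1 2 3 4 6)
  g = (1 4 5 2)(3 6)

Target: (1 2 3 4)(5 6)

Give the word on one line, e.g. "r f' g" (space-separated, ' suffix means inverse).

r' g r

  after r': (2 4)(3 5)
  after g: (1 4)(2 5 6 3)
  after r: (1 2 3 4)(5 6)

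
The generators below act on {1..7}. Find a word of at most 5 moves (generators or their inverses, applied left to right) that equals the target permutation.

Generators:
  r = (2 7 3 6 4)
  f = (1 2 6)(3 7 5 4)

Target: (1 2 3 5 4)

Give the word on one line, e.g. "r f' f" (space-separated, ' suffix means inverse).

f r' r' f'

  after f: (1 2 6)(3 7 5 4)
  after r': (1 4 7 5 6)(2 3)
  after r': (1 6)(2 7 5 3 4)
  after f': (1 2 3 5 4)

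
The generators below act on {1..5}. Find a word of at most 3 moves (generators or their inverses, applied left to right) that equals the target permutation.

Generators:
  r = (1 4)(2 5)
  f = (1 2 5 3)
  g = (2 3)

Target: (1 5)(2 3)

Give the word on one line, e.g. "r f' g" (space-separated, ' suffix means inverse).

f f

  after f: (1 2 5 3)
  after f: (1 5)(2 3)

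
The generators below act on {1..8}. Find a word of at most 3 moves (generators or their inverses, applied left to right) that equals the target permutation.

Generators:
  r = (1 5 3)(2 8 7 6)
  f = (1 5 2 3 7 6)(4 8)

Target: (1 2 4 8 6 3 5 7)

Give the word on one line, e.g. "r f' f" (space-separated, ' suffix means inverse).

r f

  after r: (1 5 3)(2 8 7 6)
  after f: (1 2 4 8 6 3 5 7)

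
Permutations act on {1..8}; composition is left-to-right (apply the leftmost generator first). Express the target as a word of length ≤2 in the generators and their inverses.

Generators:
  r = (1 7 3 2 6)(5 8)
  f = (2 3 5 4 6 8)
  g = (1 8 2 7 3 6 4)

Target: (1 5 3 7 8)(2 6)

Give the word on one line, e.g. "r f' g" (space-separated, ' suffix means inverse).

g' f'

  after g': (1 4 6 3 7 2 8)
  after f': (1 5 3 7 8)(2 6)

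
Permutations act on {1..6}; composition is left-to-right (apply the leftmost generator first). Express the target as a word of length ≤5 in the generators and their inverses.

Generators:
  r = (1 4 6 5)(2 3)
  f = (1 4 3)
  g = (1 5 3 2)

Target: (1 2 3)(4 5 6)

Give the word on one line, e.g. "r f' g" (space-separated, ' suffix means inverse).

  after f: (1 4 3)
  after f: (1 3 4)
  after r': (1 2 3)(4 5 6)

f f r'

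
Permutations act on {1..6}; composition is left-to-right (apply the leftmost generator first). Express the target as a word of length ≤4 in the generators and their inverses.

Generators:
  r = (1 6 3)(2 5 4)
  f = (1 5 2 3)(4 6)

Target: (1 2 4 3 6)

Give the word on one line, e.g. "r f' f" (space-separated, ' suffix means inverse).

f f r f

  after f: (1 5 2 3)(4 6)
  after f: (1 2)(3 5)
  after r: (1 5)(2 6 3 4)
  after f: (1 2 4 3 6)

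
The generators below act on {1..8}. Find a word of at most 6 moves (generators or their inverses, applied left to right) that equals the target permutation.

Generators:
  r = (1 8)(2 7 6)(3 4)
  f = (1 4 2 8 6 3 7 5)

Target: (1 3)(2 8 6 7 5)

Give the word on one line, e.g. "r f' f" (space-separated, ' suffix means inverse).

  after f': (1 5 7 3 6 8 2 4)
  after r: (1 5 6)(2 3)(4 8 7)
  after f': (1 7)(2 6 5 8 3 4)
  after f': (1 3)(2 8 6 7 5)

f' r f' f'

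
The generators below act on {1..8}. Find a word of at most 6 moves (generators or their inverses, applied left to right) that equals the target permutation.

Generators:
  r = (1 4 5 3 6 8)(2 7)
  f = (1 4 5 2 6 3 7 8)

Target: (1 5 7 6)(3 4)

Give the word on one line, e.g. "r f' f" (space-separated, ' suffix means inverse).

  after f': (1 8 7 3 6 2 5 4)
  after r: (2 3 8)(6 7)
  after f: (1 4 5 2 7 3)(6 8)
  after r: (1 5 7 6)(3 4)

f' r f r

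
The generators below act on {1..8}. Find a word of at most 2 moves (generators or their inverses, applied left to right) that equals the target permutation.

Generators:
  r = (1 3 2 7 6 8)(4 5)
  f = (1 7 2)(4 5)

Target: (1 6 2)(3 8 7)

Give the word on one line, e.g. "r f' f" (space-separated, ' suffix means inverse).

  after r': (1 8 6 7 2 3)(4 5)
  after r': (1 6 2)(3 8 7)

r' r'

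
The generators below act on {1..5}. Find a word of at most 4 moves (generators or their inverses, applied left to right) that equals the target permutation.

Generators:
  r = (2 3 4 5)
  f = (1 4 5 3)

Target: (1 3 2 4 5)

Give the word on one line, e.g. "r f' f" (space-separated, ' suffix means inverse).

  after r': (2 5 4 3)
  after f': (1 3 2 4 5)

r' f'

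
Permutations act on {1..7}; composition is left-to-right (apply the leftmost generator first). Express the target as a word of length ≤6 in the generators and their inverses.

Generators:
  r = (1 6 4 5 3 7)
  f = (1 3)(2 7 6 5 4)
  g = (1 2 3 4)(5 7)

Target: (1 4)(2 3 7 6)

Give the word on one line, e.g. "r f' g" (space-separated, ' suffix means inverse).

  after g': (1 4 3 2)(5 7)
  after r': (1 6)(2 7 4 5 3)
  after g: (1 6 2 5 4 7)
  after r: (1 4)(2 3 7 6)

g' r' g r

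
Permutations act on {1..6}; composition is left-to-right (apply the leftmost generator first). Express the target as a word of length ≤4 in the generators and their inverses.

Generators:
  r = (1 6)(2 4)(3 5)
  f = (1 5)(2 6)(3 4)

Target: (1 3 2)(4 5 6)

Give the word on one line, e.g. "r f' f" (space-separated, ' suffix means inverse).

  after r': (1 6)(2 4)(3 5)
  after f': (1 2 3)(4 6 5)
  after r': (1 4)(2 5)(3 6)
  after f': (1 3 2)(4 5 6)

r' f' r' f'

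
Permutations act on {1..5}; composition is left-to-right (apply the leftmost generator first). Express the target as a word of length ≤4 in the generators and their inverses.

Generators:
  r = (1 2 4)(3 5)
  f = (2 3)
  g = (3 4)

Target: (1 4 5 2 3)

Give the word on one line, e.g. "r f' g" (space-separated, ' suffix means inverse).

  after f': (2 3)
  after g': (2 4 3)
  after r': (1 4 5 3)
  after f': (1 4 5 2 3)

f' g' r' f'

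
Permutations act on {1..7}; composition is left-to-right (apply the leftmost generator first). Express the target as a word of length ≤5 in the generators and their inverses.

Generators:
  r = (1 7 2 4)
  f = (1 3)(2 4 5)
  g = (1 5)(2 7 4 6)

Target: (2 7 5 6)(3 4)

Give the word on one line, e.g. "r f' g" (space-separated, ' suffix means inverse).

f g f g g

  after f: (1 3)(2 4 5)
  after g: (1 3 5 7 4)(2 6)
  after f: (2 6 4 3)(5 7)
  after g: (1 5 4 3 7)
  after g: (2 7 5 6)(3 4)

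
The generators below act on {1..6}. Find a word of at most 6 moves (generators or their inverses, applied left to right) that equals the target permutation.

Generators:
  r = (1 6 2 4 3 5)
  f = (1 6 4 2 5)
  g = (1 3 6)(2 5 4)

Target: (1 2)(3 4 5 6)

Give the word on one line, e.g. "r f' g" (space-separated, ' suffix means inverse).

r g r' f'

  after r: (1 6 2 4 3 5)
  after g: (3 4 6 5)
  after r': (1 5 4)(2 6 3)
  after f': (1 2)(3 4 5 6)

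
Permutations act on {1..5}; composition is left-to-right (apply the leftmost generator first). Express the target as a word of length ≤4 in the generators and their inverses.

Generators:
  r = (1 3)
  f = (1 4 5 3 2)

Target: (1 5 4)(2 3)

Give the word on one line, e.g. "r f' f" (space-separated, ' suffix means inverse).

r f'

  after r: (1 3)
  after f': (1 5 4)(2 3)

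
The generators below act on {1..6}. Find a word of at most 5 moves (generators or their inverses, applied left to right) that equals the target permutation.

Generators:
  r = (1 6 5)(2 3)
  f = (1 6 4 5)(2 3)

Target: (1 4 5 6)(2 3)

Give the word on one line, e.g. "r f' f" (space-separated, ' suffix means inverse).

f r r f' f'

  after f: (1 6 4 5)(2 3)
  after r: (1 5 6 4)
  after r: (2 3)(4 6)
  after f': (1 5 4)
  after f': (1 4 5 6)(2 3)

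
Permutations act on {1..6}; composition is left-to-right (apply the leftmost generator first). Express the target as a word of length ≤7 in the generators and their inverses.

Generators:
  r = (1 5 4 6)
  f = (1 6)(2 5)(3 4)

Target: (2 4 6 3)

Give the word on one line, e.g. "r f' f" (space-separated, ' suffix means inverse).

  after r: (1 5 4 6)
  after f: (1 2 5 3 4)
  after r': (1 2)(3 5)(4 6)
  after f: (1 5 4)(2 6 3)
  after r': (2 4 6 3)

r f r' f r'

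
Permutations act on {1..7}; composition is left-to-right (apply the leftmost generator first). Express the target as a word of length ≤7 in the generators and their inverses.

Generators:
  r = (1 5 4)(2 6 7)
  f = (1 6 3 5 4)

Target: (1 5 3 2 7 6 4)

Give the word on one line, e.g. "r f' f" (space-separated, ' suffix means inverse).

  after f': (1 4 5 3 6)
  after r': (1 5 3 2 7 6 4)
  after r': (2 6 5 3 7)
  after r': (1 4 5 3 6)
  after r': (1 5 3 2 7 6 4)

f' r' r' r' r'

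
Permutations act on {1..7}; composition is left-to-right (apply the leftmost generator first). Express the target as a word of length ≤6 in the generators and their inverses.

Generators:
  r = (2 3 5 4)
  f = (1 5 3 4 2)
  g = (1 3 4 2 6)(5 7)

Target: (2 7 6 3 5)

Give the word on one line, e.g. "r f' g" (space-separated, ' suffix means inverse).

  after f': (1 2 4 3 5)
  after g': (1 4)(2 3 7 5 6)
  after f': (1 3 7)(2 5 6 4)
  after g': (2 7 6 3 5)

f' g' f' g'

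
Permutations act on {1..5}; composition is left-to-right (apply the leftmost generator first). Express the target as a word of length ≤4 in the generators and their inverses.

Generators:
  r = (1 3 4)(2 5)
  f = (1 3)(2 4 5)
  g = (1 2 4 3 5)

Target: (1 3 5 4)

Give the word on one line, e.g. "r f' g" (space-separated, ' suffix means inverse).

f' r f g'

  after f': (1 3)(2 5 4)
  after r: (1 4 5)
  after f: (1 5 3)(2 4)
  after g': (1 3 5 4)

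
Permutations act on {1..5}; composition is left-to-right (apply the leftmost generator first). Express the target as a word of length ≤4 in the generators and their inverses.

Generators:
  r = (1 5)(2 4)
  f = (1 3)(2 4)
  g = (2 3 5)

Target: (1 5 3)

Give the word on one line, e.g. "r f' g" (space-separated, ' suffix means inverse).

r f'

  after r: (1 5)(2 4)
  after f': (1 5 3)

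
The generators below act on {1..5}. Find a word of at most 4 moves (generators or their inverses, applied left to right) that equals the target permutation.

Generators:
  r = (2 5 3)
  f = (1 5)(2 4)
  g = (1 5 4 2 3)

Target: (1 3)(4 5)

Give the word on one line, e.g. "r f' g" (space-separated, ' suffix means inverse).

g r' r'

  after g: (1 5 4 2 3)
  after r': (1 2 5 4 3)
  after r': (1 3)(4 5)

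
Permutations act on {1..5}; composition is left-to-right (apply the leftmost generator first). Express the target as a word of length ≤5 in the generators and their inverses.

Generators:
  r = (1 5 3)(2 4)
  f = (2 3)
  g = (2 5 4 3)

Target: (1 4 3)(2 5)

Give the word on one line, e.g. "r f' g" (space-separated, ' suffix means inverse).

r' r' g

  after r': (1 3 5)(2 4)
  after r': (1 5 3)
  after g: (1 4 3)(2 5)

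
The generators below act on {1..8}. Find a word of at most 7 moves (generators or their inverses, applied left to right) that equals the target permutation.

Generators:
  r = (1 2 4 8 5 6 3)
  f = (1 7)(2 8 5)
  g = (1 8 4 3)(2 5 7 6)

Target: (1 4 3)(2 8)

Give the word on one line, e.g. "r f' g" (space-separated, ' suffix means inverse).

  after r: (1 2 4 8 5 6 3)
  after f: (1 8 2 4 5 6 3 7)
  after g': (2 8 6 4)(3 5 7)
  after r': (1 3 8 5 7 6 2 4)
  after g': (1 4 3)(2 8)

r f g' r' g'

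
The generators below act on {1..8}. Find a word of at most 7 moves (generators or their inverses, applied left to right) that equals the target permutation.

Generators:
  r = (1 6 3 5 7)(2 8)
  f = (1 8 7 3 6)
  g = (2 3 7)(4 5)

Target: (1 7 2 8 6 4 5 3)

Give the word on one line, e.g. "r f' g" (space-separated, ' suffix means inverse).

r r f' g' f'

  after r: (1 6 3 5 7)(2 8)
  after r: (1 3 7 6 5)
  after f': (1 7 3 8)(5 6)
  after g': (1 3 8)(2 7)(4 5 6)
  after f': (1 7 2 8 6 4 5 3)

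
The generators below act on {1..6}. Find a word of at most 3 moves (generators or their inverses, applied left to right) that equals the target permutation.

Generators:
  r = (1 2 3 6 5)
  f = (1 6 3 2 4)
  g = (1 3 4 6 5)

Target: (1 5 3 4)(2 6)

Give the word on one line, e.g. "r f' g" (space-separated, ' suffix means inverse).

r' f

  after r': (1 5 6 3 2)
  after f: (1 5 3 4)(2 6)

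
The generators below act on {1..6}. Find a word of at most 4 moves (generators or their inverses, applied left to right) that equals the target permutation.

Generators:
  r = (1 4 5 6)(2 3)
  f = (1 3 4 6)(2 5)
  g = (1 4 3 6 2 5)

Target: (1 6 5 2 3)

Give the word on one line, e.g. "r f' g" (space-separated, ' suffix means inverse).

  after r': (1 6 5 4)(2 3)
  after r': (1 5)(4 6)
  after g': (1 2 6)(3 4)
  after g': (1 6 5 2 3)

r' r' g' g'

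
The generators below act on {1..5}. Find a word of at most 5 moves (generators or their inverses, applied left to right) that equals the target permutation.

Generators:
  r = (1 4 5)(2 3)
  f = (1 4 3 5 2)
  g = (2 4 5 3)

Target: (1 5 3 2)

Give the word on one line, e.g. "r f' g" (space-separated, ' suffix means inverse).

  after g: (2 4 5 3)
  after r: (1 4)(2 5)
  after r: (1 5 3 2)

g r r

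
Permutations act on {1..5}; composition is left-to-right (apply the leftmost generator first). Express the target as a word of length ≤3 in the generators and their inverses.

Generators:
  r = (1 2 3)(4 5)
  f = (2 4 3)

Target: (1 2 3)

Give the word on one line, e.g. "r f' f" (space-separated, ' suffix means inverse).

r' r'

  after r': (1 3 2)(4 5)
  after r': (1 2 3)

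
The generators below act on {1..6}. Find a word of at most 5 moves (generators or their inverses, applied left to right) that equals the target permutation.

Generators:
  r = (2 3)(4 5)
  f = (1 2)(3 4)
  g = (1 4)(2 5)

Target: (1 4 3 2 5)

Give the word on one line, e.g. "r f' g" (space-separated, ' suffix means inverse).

  after r': (2 3)(4 5)
  after f: (1 2 4 5 3)
  after r': (1 3)(2 5)
  after f: (1 4 3 2 5)

r' f r' f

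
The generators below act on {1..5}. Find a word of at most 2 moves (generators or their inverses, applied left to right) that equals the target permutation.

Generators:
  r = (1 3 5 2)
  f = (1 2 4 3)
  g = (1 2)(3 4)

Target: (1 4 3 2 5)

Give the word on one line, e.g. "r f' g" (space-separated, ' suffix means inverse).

  after r': (1 2 5 3)
  after f: (1 4 3 2 5)

r' f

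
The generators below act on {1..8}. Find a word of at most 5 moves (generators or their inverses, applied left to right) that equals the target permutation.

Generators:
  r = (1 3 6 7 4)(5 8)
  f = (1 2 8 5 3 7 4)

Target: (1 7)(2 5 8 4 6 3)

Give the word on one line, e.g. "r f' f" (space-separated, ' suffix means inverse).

  after r': (1 4 7 6 3)(5 8)
  after f: (2 8 3)(6 7)
  after r: (1 3 2 5 8 6 4)
  after r: (1 6)(2 8 7 4 3)
  after r: (1 7)(2 5 8 4 6 3)

r' f r r r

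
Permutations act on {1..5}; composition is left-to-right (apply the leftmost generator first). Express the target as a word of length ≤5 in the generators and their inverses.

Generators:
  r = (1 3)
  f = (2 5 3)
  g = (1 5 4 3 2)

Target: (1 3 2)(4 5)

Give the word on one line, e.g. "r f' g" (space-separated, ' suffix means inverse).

  after r: (1 3)
  after f: (1 2 5 3)
  after g': (1 3 2)(4 5)

r f g'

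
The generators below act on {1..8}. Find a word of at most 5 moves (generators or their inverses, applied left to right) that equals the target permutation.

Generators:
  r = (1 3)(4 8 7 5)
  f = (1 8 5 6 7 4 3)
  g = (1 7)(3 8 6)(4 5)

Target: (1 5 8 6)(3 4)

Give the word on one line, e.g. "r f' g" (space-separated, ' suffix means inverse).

g' r g' r f

  after g': (1 7)(3 6 8)(4 5)
  after r: (1 5 8)(3 6 7)
  after g': (1 4 5 3 8 7 6)
  after r: (1 8 5)(3 7 6)
  after f: (1 5 8 6)(3 4)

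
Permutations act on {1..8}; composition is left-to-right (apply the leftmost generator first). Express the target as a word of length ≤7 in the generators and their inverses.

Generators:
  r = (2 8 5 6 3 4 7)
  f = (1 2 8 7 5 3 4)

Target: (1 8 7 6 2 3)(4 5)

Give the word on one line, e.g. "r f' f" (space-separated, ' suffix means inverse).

  after r': (2 7 4 3 6 5 8)
  after r': (2 4 6 8 7 3 5)
  after f': (1 4 6 2 3 7 5)
  after r: (1 7 6 8 5)(2 4 3)
  after f': (1 8 7 6 2 3)(4 5)

r' r' f' r f'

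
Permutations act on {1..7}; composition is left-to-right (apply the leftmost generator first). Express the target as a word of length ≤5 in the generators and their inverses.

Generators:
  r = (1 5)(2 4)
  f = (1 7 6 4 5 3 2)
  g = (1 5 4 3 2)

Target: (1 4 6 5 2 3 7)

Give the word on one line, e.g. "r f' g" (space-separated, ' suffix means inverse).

  after r: (1 5)(2 4)
  after f: (1 3 2 5 7 6 4)
  after r: (1 3 4 5 7 6 2)
  after f': (1 5)(3 6)
  after f': (1 4 6 5 2 3 7)

r f r f' f'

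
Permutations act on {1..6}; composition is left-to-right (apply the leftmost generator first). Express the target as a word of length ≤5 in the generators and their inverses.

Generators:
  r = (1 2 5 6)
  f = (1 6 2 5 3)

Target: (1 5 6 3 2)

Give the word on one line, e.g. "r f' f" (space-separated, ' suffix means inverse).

  after f: (1 6 2 5 3)
  after r': (1 5 3 6)
  after f: (1 3 2 5)
  after r: (1 3 5 2 6)
  after f': (1 5 6 3 2)

f r' f r f'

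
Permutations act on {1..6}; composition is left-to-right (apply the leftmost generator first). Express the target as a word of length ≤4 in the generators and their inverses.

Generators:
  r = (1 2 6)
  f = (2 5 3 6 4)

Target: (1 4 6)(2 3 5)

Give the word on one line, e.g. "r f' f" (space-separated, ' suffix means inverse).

  after r: (1 2 6)
  after f': (1 4 6)(2 3 5)

r f'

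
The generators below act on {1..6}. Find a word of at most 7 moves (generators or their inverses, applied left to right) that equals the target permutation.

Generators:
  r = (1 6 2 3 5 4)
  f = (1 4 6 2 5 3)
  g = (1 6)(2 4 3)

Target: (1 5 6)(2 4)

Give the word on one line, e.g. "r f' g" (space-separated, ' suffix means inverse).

  after f': (1 3 5 2 6 4)
  after f': (1 5 6)(2 4 3)
  after f': (1 2)(3 6)(4 5)
  after g': (1 3)(2 6 4 5)
  after f': (1 5 6)(2 4)

f' f' f' g' f'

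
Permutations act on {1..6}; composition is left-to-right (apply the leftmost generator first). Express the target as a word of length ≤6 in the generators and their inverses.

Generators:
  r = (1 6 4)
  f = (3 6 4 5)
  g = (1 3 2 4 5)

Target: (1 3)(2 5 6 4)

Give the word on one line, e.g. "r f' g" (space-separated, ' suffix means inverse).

r' f' r g f

  after r': (1 4 6)
  after f': (1 6)(3 5 4)
  after r: (1 4 3 5)
  after g: (1 5 3)(2 4)
  after f: (1 3)(2 5 6 4)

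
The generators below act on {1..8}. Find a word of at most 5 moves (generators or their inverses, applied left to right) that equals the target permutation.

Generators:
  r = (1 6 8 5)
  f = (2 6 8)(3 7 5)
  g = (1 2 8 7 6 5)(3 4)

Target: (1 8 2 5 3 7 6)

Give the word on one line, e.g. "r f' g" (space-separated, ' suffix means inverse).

f r r

  after f: (2 6 8)(3 7 5)
  after r: (1 6 5 3 7)(2 8)
  after r: (1 8 2 5 3 7 6)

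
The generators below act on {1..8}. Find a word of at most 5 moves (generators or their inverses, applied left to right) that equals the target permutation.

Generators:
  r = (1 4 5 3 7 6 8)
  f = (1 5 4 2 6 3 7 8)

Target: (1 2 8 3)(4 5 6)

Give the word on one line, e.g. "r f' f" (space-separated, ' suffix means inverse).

  after r: (1 4 5 3 7 6 8)
  after f: (1 2 6)(3 8 5 7)
  after r: (1 2 8 3)(4 5 6)

r f r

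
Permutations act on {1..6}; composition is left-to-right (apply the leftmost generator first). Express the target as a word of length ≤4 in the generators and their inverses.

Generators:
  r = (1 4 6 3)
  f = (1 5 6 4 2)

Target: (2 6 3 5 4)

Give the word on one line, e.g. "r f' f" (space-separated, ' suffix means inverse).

  after r': (1 3 6 4)
  after f': (1 3 5)(2 4)
  after r: (2 6 3 5 4)

r' f' r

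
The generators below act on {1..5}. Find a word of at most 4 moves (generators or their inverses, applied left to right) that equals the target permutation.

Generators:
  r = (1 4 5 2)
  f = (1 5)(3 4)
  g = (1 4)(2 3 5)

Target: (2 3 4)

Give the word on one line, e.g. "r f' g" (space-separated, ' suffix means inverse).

g r'

  after g: (1 4)(2 3 5)
  after r': (2 3 4)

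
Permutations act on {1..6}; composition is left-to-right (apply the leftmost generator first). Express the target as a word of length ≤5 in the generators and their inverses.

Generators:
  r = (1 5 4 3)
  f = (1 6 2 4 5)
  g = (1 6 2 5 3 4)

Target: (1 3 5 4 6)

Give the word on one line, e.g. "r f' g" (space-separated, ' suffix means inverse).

  after r: (1 5 4 3)
  after f: (2 4 3 6)
  after r': (1 3 6 2 5)
  after f': (1 3)(2 4)
  after f': (1 3 5 4 6)

r f r' f' f'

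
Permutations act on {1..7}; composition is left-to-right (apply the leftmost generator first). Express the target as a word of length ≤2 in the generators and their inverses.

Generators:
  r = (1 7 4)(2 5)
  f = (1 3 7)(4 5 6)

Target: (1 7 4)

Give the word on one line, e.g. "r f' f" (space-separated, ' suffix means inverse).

  after r': (1 4 7)(2 5)
  after r': (1 7 4)

r' r'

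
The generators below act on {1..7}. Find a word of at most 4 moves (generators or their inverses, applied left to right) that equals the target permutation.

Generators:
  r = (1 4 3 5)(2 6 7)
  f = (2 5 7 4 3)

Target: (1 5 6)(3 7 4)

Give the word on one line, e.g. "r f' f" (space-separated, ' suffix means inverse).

r' f r f

  after r': (1 5 3 4)(2 7 6)
  after f: (1 7 6 5 2 4)
  after r: (1 2 3 5 6)
  after f: (1 5 6)(3 7 4)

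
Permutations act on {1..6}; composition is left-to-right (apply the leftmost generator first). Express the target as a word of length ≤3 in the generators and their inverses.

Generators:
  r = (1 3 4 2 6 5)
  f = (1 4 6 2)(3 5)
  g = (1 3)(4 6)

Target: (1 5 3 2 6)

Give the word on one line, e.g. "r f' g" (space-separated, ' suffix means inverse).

  after g: (1 3)(4 6)
  after f': (1 5 3 2 6)

g f'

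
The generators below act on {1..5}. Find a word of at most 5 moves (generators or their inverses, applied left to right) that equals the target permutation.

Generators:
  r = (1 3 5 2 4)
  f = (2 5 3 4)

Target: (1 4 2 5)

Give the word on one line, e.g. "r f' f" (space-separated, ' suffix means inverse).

  after f: (2 5 3 4)
  after r: (1 3)
  after f': (1 5 2 4 3)
  after f': (1 2 3)(4 5)
  after r: (1 4 2 5)

f r f' f' r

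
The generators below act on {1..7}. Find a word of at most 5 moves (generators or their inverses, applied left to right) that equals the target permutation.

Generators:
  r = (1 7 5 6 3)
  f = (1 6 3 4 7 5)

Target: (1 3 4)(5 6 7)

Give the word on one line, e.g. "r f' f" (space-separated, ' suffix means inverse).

  after r: (1 7 5 6 3)
  after f': (1 4 3 5)
  after r': (1 4 6 5 3 7)
  after f': (1 3 4)(5 6 7)

r f' r' f'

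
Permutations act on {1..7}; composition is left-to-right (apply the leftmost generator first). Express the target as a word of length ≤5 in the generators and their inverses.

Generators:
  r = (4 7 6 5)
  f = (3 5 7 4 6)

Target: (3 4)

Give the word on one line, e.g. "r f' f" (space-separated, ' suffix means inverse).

r f' f'

  after r: (4 7 6 5)
  after f': (3 6)(4 5 7)
  after f': (3 4)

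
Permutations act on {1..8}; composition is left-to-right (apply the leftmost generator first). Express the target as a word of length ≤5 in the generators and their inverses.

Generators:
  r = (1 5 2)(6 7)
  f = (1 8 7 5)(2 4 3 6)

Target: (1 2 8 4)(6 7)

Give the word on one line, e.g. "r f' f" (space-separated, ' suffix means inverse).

r f' r' f

  after r: (1 5 2)(6 7)
  after f': (1 7 3 4 2 5 6 8)
  after r': (1 6 8 2)(3 4 5 7)
  after f: (1 2 8 4)(6 7)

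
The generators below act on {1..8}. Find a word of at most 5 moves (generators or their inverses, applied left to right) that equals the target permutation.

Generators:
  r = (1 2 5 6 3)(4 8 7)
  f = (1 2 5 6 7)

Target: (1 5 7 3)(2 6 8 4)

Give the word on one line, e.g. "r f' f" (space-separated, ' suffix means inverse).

  after f: (1 2 5 6 7)
  after r': (3 6 8 4 7)
  after f: (1 2 5 6 8 4)(3 7)
  after f: (1 5 7 3)(2 6 8 4)

f r' f f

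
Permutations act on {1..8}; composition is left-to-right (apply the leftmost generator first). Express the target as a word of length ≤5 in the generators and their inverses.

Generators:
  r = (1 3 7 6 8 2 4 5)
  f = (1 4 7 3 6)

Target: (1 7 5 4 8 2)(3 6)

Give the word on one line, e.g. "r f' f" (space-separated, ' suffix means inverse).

r' f f r' f

  after r': (1 5 4 2 8 6 7 3)
  after f: (1 5 7 6 3 4 2 8)
  after f: (1 5 3 7)(2 8 4)
  after r': (1 4 8 2 6 7 5)
  after f: (1 7 5 4 8 2)(3 6)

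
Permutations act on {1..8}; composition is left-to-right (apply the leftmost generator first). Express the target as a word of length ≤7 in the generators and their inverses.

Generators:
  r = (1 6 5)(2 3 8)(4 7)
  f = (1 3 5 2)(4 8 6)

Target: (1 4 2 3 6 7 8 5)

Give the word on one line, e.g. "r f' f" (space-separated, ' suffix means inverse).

f' f' r' f' f'

  after f': (1 2 5 3)(4 6 8)
  after f': (1 5)(2 3)(4 8 6)
  after r': (1 6 7 4 3 8)
  after f': (1 8 2 5 3 4)(6 7)
  after f': (1 4 2 3 6 7 8 5)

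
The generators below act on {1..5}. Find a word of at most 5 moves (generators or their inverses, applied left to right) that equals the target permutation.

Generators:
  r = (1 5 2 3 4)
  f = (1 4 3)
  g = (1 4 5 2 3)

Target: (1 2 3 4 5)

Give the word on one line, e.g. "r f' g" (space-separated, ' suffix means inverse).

g' f' r' g'

  after g': (1 3 2 5 4)
  after f': (1 4 3 2 5)
  after r': (1 3 5 4 2)
  after g': (1 2 3 4 5)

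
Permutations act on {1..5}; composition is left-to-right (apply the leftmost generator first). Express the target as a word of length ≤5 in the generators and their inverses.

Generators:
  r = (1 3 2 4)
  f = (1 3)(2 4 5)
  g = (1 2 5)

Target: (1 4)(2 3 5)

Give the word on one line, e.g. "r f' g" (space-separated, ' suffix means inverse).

g' f' r' f

  after g': (1 5 2)
  after f': (1 4 2 3)
  after r': (1 2)(3 4)
  after f: (1 4)(2 3 5)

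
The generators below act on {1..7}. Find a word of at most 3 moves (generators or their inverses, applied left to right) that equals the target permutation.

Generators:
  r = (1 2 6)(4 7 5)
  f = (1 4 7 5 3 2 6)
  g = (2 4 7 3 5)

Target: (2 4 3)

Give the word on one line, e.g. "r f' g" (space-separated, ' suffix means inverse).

  after r': (1 6 2)(4 5 7)
  after f: (2 4 3)

r' f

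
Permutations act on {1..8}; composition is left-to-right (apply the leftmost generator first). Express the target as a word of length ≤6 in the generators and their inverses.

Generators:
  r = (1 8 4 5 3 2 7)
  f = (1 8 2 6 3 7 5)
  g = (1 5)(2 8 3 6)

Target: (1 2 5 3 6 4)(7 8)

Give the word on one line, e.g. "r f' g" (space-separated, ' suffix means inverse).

  after g: (1 5)(2 8 3 6)
  after r: (1 3 6 7)(2 4 5 8)
  after f': (1 6 3 2 4 7 5)
  after g': (1 3 6 8 2 4 7)
  after r: (1 2 5 3 6 4)(7 8)

g r f' g' r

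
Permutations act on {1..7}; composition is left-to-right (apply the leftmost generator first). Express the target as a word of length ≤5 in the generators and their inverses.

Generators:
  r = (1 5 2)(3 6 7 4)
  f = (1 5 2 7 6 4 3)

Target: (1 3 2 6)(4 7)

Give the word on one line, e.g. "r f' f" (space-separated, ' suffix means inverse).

r' f f r'

  after r': (1 2 5)(3 4 7 6)
  after f: (1 7 4 6)
  after f: (1 6 5 2 7 3)
  after r': (1 3 2 6)(4 7)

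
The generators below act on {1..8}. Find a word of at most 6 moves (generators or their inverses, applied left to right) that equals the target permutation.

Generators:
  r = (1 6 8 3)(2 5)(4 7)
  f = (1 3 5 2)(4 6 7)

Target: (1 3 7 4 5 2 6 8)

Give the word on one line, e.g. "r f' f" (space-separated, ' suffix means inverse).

r' f' r' f' r'

  after r': (1 3 8 6)(2 5)(4 7)
  after f': (2 3 8 4 6)
  after r': (1 3 6 5 2 8 7 4)
  after f': (2 8 6 3 4)
  after r': (1 3 7 4 5 2 6 8)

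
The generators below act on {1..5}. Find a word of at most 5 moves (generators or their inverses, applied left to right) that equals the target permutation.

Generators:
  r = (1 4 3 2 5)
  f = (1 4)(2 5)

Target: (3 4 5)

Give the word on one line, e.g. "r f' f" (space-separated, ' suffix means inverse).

f r' f f

  after f: (1 4)(2 5)
  after r': (3 4 5)
  after f: (1 4 2 5 3)
  after f: (3 4 5)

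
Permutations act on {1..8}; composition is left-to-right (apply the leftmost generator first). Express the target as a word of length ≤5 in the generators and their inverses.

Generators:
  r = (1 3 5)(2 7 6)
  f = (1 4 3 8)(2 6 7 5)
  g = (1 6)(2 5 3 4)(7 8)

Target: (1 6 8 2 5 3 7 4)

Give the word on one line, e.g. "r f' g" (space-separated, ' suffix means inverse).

r' g' r'

  after r': (1 5 3)(2 6 7)
  after g': (1 2)(3 6 8 7 4)
  after r': (1 6 8 2 5 3 7 4)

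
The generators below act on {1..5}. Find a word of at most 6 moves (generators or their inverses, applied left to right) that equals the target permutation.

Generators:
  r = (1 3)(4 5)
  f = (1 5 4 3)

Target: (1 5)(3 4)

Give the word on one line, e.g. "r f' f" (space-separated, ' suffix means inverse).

f' r' f r r

  after f': (1 3 4 5)
  after r': (3 5)
  after f: (1 5)(3 4)
  after r: (1 4)(3 5)
  after r: (1 5)(3 4)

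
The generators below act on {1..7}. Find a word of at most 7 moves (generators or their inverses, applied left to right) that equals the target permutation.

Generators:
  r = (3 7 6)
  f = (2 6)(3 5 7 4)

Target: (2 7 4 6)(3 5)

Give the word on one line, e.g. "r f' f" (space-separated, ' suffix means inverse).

f' r' f f r

  after f': (2 6)(3 4 7 5)
  after r': (2 7 5 6)(3 4)
  after f: (2 4 5)
  after f: (2 3 5 6)(4 7)
  after r: (2 7 4 6)(3 5)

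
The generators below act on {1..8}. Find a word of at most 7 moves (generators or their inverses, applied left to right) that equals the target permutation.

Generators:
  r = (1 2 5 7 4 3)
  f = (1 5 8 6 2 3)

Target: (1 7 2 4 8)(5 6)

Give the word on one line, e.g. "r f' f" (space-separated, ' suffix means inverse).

r r r f' f'

  after r: (1 2 5 7 4 3)
  after r: (1 5 4)(2 7 3)
  after r: (1 7)(2 4)(3 5)
  after f': (1 7 3)(2 4 6 8 5)
  after f': (1 7 2 4 8)(5 6)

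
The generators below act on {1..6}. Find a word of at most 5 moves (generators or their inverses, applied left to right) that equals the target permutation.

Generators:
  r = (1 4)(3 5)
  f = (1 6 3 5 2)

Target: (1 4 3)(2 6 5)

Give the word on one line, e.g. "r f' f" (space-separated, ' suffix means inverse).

  after r: (1 4)(3 5)
  after f: (1 4 6 3 2)
  after r': (2 4 6 5 3)
  after r': (1 4 6 3 2)
  after f: (1 4 3)(2 6 5)

r f r' r' f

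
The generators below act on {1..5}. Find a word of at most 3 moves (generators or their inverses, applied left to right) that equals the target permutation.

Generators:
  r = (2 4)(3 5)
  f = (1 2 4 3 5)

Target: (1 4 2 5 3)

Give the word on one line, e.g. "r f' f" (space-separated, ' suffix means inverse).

  after r': (2 4)(3 5)
  after f: (1 2 3)
  after r: (1 4 2 5 3)

r' f r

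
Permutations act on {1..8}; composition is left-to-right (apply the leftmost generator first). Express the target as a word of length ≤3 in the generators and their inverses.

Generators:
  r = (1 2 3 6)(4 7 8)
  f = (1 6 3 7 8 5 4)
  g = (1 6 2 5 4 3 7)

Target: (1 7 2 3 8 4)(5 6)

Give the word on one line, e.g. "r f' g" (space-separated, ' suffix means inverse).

g f g

  after g: (1 6 2 5 4 3 7)
  after f: (1 3 8 5)(2 4 7 6)
  after g: (1 7 2 3 8 4)(5 6)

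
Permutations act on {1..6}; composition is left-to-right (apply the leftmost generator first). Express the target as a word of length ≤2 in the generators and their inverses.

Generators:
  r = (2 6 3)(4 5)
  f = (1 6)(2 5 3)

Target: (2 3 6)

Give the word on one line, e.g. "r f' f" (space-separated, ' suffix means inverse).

  after r: (2 6 3)(4 5)
  after r: (2 3 6)

r r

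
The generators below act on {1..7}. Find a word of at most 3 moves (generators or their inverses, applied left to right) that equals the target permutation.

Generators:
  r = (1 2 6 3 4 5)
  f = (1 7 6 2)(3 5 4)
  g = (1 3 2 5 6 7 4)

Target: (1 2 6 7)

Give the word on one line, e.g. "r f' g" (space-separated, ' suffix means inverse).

f f f

  after f: (1 7 6 2)(3 5 4)
  after f: (1 6)(2 7)(3 4 5)
  after f: (1 2 6 7)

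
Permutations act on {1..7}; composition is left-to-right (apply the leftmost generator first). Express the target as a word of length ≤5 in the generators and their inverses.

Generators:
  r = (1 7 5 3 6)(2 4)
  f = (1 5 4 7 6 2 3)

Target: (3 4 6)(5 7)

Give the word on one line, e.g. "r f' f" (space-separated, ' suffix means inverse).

r' f' r r f

  after r': (1 6 3 5 7)(2 4)
  after f': (1 7 3)(2 5 4 6)
  after r: (1 5 2 3 7 6 4)
  after r: (1 3 5 4 7)(2 6)
  after f: (3 4 6)(5 7)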